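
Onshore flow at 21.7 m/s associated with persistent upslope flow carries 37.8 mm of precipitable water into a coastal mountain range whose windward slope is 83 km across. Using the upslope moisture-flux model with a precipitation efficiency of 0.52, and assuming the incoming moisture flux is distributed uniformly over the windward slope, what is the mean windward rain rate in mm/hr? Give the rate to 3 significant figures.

R ≈ 18.5 mm/hr

Incoming column moisture flux per unit ridge length: F = V × PW = 21.7 × 37.8 = 820.26 mm·m/s.
Spread over the 83 km slope with efficiency ε = 0.52: R = ε·F/W = 0.52 × 820.26 / 83000 m = 5.139e-03 mm/s.
R = 5.139e-03 × 3600 = 18.5 mm/hr.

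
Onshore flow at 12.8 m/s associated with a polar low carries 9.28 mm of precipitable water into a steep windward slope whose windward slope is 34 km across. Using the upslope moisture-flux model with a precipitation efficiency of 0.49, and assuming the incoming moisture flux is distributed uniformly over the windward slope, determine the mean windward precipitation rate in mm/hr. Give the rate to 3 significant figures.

Incoming column moisture flux per unit ridge length: F = V × PW = 12.8 × 9.28 = 118.784 mm·m/s.
Spread over the 34 km slope with efficiency ε = 0.49: R = ε·F/W = 0.49 × 118.784 / 34000 m = 1.712e-03 mm/s.
R = 1.712e-03 × 3600 = 6.16 mm/hr.

R ≈ 6.16 mm/hr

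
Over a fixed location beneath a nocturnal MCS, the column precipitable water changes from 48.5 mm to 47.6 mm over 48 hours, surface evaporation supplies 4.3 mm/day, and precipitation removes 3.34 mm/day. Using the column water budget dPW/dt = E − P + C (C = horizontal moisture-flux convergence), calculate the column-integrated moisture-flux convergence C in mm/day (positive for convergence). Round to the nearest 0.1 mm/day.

C ≈ -1.4 mm/day

dPW/dt = (47.6 − 48.5) mm / (48/24 day) = -0.450 mm/day.
C = dPW/dt − E + P = (-0.450) − 4.3 + 3.34 = -1.4 mm/day.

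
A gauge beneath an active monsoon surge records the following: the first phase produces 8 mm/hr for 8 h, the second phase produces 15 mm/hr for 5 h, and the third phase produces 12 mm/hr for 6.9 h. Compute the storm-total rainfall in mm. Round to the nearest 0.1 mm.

Total = Σ Rᵢ Δtᵢ = 8 × 8 + 15 × 5 + 12 × 6.9
      = 64 + 75 + 82.8 = 221.8 mm.

total ≈ 221.8 mm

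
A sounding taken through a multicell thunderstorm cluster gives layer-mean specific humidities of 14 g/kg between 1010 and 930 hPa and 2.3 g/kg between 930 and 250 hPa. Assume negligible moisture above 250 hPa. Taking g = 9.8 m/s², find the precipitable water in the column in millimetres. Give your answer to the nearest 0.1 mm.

PW ≈ 27.4 mm

Precipitable water is the column-integrated vapour mass per unit area: PW = (1/g) Σ q̄ Δp, with q in kg/kg and Δp in Pa (1 kg/m² of water = 1 mm).
Layer 1010–930 hPa: Δp = 80 hPa = 8000 Pa, q̄ = 0.014 kg/kg → 0.014 × 8000 / 9.8 = 11.43 mm
Layer 930–250 hPa: Δp = 680 hPa = 68000 Pa, q̄ = 0.0023 kg/kg → 0.0023 × 68000 / 9.8 = 15.96 mm
PW = 11.43 + 15.96 = 27.39 ≈ 27.4 mm.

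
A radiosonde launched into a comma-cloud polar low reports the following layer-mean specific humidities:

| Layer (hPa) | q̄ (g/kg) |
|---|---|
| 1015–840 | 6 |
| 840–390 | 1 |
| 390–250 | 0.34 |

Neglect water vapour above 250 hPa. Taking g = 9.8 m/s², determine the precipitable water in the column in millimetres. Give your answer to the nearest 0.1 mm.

PW ≈ 15.8 mm

Precipitable water is the column-integrated vapour mass per unit area: PW = (1/g) Σ q̄ Δp, with q in kg/kg and Δp in Pa (1 kg/m² of water = 1 mm).
Layer 1015–840 hPa: Δp = 175 hPa = 17500 Pa, q̄ = 0.006 kg/kg → 0.006 × 17500 / 9.8 = 10.71 mm
Layer 840–390 hPa: Δp = 450 hPa = 45000 Pa, q̄ = 0.001 kg/kg → 0.001 × 45000 / 9.8 = 4.59 mm
Layer 390–250 hPa: Δp = 140 hPa = 14000 Pa, q̄ = 0.00034 kg/kg → 0.00034 × 14000 / 9.8 = 0.49 mm
PW = 10.71 + 4.59 + 0.49 = 15.79 ≈ 15.8 mm.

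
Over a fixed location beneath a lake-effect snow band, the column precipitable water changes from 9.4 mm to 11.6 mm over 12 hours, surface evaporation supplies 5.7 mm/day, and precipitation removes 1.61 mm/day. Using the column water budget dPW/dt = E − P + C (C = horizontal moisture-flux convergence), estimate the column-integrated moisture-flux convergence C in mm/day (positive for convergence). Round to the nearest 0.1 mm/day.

dPW/dt = (11.6 − 9.4) mm / (12/24 day) = +4.400 mm/day.
C = dPW/dt − E + P = (+4.400) − 5.7 + 1.61 = 0.3 mm/day.

C ≈ 0.3 mm/day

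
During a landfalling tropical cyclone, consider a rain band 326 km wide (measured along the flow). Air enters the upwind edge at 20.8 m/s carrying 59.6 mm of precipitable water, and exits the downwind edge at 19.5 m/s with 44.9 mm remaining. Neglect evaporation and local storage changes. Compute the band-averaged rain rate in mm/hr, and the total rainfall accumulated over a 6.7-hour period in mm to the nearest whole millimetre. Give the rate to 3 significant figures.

R ≈ 4.02 mm/hr; total ≈ 27 mm

Column moisture flux per unit crosswind length is F = V × PW.
Inflow: F_in = 20.8 × 59.6 = 1239.68 mm·m/s
Outflow: F_out = 19.5 × 44.9 = 875.55 mm·m/s
Steady-state rate R = (F_in − F_out)/L = (1239.68 − 875.55) / 326000 m = 1.117e-03 mm/s.
R = 1.117e-03 × 3600 = 4.02 mm/hr.
Over 6.7 h: total = 4.02 × 6.7 = 26.934 ≈ 27 mm.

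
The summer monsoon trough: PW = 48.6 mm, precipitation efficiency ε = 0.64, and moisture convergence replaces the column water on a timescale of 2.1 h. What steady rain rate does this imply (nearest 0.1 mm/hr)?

Each overturning extracts ε × PW = 0.64 × 48.6 = 31.104 mm.
Rate = ε·PW / τ = 31.104 / 2.1 h = 14.8 mm/hr.

R ≈ 14.8 mm/hr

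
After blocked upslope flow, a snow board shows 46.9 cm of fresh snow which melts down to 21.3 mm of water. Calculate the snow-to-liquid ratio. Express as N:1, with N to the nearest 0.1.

Ratio = snow depth / SWE = 469 mm / 21.3 mm = 22.0, i.e. 22.0:1.

ratio ≈ 22.0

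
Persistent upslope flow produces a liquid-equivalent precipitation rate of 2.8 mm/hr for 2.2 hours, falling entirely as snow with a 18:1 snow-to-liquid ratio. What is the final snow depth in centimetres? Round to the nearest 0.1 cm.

Liquid-equivalent depth = 2.8 × 2.2 = 6.16 mm.
Snow depth = 6.16 mm × 18 = 110.88 mm = 11.1 cm.

snow depth ≈ 11.1 cm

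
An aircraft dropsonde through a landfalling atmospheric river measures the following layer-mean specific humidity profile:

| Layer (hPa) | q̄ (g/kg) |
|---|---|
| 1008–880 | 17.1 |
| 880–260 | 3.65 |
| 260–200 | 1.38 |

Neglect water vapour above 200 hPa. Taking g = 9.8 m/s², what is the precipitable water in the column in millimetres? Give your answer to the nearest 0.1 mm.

Precipitable water is the column-integrated vapour mass per unit area: PW = (1/g) Σ q̄ Δp, with q in kg/kg and Δp in Pa (1 kg/m² of water = 1 mm).
Layer 1008–880 hPa: Δp = 128 hPa = 12800 Pa, q̄ = 0.0171 kg/kg → 0.0171 × 12800 / 9.8 = 22.33 mm
Layer 880–260 hPa: Δp = 620 hPa = 62000 Pa, q̄ = 0.00365 kg/kg → 0.00365 × 62000 / 9.8 = 23.09 mm
Layer 260–200 hPa: Δp = 60 hPa = 6000 Pa, q̄ = 0.00138 kg/kg → 0.00138 × 6000 / 9.8 = 0.84 mm
PW = 22.33 + 23.09 + 0.84 = 46.26 ≈ 46.3 mm.

PW ≈ 46.3 mm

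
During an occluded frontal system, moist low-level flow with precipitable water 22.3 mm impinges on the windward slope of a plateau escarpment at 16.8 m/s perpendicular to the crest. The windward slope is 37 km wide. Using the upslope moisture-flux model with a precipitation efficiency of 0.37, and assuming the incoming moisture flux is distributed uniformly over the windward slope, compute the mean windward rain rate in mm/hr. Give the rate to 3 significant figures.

R ≈ 13.5 mm/hr

Incoming column moisture flux per unit ridge length: F = V × PW = 16.8 × 22.3 = 374.64 mm·m/s.
Spread over the 37 km slope with efficiency ε = 0.37: R = ε·F/W = 0.37 × 374.64 / 37000 m = 3.746e-03 mm/s.
R = 3.746e-03 × 3600 = 13.5 mm/hr.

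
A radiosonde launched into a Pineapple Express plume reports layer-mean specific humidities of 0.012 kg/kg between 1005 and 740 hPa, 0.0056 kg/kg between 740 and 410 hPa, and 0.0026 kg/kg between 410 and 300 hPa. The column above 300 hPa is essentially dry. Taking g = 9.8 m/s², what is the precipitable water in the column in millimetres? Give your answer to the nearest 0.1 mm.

PW ≈ 54.2 mm

Precipitable water is the column-integrated vapour mass per unit area: PW = (1/g) Σ q̄ Δp, with q in kg/kg and Δp in Pa (1 kg/m² of water = 1 mm).
Layer 1005–740 hPa: Δp = 265 hPa = 26500 Pa, q̄ = 0.012 kg/kg → 0.012 × 26500 / 9.8 = 32.45 mm
Layer 740–410 hPa: Δp = 330 hPa = 33000 Pa, q̄ = 0.0056 kg/kg → 0.0056 × 33000 / 9.8 = 18.86 mm
Layer 410–300 hPa: Δp = 110 hPa = 11000 Pa, q̄ = 0.0026 kg/kg → 0.0026 × 11000 / 9.8 = 2.92 mm
PW = 32.45 + 18.86 + 2.92 = 54.23 ≈ 54.2 mm.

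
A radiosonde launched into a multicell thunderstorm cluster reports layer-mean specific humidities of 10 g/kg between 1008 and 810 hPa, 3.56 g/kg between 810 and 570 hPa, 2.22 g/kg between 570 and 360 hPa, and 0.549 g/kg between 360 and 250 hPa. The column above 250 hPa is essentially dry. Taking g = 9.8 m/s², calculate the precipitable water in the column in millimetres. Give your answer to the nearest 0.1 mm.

Precipitable water is the column-integrated vapour mass per unit area: PW = (1/g) Σ q̄ Δp, with q in kg/kg and Δp in Pa (1 kg/m² of water = 1 mm).
Layer 1008–810 hPa: Δp = 198 hPa = 19800 Pa, q̄ = 0.01 kg/kg → 0.01 × 19800 / 9.8 = 20.20 mm
Layer 810–570 hPa: Δp = 240 hPa = 24000 Pa, q̄ = 0.00356 kg/kg → 0.00356 × 24000 / 9.8 = 8.72 mm
Layer 570–360 hPa: Δp = 210 hPa = 21000 Pa, q̄ = 0.00222 kg/kg → 0.00222 × 21000 / 9.8 = 4.76 mm
Layer 360–250 hPa: Δp = 110 hPa = 11000 Pa, q̄ = 0.000549 kg/kg → 0.000549 × 11000 / 9.8 = 0.62 mm
PW = 20.20 + 8.72 + 4.76 + 0.62 = 34.30 ≈ 34.3 mm.

PW ≈ 34.3 mm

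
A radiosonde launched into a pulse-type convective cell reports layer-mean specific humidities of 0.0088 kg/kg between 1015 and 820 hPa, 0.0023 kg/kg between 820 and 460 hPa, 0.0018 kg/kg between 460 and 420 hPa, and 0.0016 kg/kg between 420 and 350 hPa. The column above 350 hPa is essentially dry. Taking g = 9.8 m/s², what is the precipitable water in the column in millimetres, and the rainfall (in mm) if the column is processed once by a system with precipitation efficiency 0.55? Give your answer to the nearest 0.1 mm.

Precipitable water is the column-integrated vapour mass per unit area: PW = (1/g) Σ q̄ Δp, with q in kg/kg and Δp in Pa (1 kg/m² of water = 1 mm).
Layer 1015–820 hPa: Δp = 195 hPa = 19500 Pa, q̄ = 0.0088 kg/kg → 0.0088 × 19500 / 9.8 = 17.51 mm
Layer 820–460 hPa: Δp = 360 hPa = 36000 Pa, q̄ = 0.0023 kg/kg → 0.0023 × 36000 / 9.8 = 8.45 mm
Layer 460–420 hPa: Δp = 40 hPa = 4000 Pa, q̄ = 0.0018 kg/kg → 0.0018 × 4000 / 9.8 = 0.73 mm
Layer 420–350 hPa: Δp = 70 hPa = 7000 Pa, q̄ = 0.0016 kg/kg → 0.0016 × 7000 / 9.8 = 1.14 mm
PW = 17.51 + 8.45 + 0.73 + 1.14 = 27.83 ≈ 27.8 mm.
Rainfall = ε × PW = 0.55 × 27.8 = 15.3 mm.

PW ≈ 27.8 mm; rainfall ≈ 15.3 mm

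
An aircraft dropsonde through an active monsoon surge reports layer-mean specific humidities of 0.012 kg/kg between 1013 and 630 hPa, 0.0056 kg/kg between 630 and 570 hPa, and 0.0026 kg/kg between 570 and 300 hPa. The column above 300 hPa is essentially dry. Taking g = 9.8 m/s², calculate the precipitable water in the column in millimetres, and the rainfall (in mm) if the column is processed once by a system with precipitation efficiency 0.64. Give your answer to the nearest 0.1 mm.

Precipitable water is the column-integrated vapour mass per unit area: PW = (1/g) Σ q̄ Δp, with q in kg/kg and Δp in Pa (1 kg/m² of water = 1 mm).
Layer 1013–630 hPa: Δp = 383 hPa = 38300 Pa, q̄ = 0.012 kg/kg → 0.012 × 38300 / 9.8 = 46.90 mm
Layer 630–570 hPa: Δp = 60 hPa = 6000 Pa, q̄ = 0.0056 kg/kg → 0.0056 × 6000 / 9.8 = 3.43 mm
Layer 570–300 hPa: Δp = 270 hPa = 27000 Pa, q̄ = 0.0026 kg/kg → 0.0026 × 27000 / 9.8 = 7.16 mm
PW = 46.90 + 3.43 + 7.16 = 57.49 ≈ 57.5 mm.
Rainfall = ε × PW = 0.64 × 57.5 = 36.8 mm.

PW ≈ 57.5 mm; rainfall ≈ 36.8 mm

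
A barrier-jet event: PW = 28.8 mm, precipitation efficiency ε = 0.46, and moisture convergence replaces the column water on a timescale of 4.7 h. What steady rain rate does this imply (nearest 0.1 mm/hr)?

R ≈ 2.8 mm/hr

Each overturning extracts ε × PW = 0.46 × 28.8 = 13.248 mm.
Rate = ε·PW / τ = 13.248 / 4.7 h = 2.8 mm/hr.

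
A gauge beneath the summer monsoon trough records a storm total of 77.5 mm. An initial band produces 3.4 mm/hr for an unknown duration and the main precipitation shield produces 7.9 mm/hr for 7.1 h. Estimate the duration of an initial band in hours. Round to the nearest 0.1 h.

duration ≈ 6.3 h

Known phases: 7.9 × 7.1 = 56.09 mm.
Remaining depth = 77.5 − 56.09 = 21.41 mm.
Duration = 21.41 / 3.4 = 6.3 h.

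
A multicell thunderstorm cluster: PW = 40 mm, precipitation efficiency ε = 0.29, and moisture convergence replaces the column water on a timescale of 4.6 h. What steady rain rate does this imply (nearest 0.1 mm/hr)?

Each overturning extracts ε × PW = 0.29 × 40 = 11.6 mm.
Rate = ε·PW / τ = 11.6 / 4.6 h = 2.5 mm/hr.

R ≈ 2.5 mm/hr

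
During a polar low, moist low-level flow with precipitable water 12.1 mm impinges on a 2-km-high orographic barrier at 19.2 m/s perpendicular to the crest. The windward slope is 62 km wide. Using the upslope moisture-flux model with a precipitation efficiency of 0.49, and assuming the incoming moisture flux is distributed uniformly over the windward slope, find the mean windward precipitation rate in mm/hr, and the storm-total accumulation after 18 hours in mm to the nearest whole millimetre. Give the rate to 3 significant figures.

Incoming column moisture flux per unit ridge length: F = V × PW = 19.2 × 12.1 = 232.32 mm·m/s.
Spread over the 62 km slope with efficiency ε = 0.49: R = ε·F/W = 0.49 × 232.32 / 62000 m = 1.836e-03 mm/s.
R = 1.836e-03 × 3600 = 6.61 mm/hr.
Over 18 h: total = 6.61 × 18 = 118.98 ≈ 119 mm.

R ≈ 6.61 mm/hr; total ≈ 119 mm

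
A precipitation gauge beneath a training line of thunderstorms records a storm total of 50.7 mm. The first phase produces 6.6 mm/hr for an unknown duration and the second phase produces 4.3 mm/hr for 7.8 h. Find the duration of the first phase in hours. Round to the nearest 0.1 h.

Known phases: 4.3 × 7.8 = 33.54 mm.
Remaining depth = 50.7 − 33.54 = 17.16 mm.
Duration = 17.16 / 6.6 = 2.6 h.

duration ≈ 2.6 h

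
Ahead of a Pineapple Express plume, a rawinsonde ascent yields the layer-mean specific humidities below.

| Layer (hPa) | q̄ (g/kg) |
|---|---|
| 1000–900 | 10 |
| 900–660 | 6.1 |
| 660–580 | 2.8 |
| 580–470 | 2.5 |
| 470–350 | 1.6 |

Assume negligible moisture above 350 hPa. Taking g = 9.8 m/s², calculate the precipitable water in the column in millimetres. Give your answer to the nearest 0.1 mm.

Precipitable water is the column-integrated vapour mass per unit area: PW = (1/g) Σ q̄ Δp, with q in kg/kg and Δp in Pa (1 kg/m² of water = 1 mm).
Layer 1000–900 hPa: Δp = 100 hPa = 10000 Pa, q̄ = 0.01 kg/kg → 0.01 × 10000 / 9.8 = 10.20 mm
Layer 900–660 hPa: Δp = 240 hPa = 24000 Pa, q̄ = 0.0061 kg/kg → 0.0061 × 24000 / 9.8 = 14.94 mm
Layer 660–580 hPa: Δp = 80 hPa = 8000 Pa, q̄ = 0.0028 kg/kg → 0.0028 × 8000 / 9.8 = 2.29 mm
Layer 580–470 hPa: Δp = 110 hPa = 11000 Pa, q̄ = 0.0025 kg/kg → 0.0025 × 11000 / 9.8 = 2.81 mm
Layer 470–350 hPa: Δp = 120 hPa = 12000 Pa, q̄ = 0.0016 kg/kg → 0.0016 × 12000 / 9.8 = 1.96 mm
PW = 10.20 + 14.94 + 2.29 + 2.81 + 1.96 = 32.20 ≈ 32.2 mm.

PW ≈ 32.2 mm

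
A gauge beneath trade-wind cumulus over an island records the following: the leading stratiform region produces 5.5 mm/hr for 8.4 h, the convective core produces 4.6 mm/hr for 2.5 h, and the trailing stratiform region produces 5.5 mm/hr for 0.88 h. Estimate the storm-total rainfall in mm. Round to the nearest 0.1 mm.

total ≈ 62.5 mm

Total = Σ Rᵢ Δtᵢ = 5.5 × 8.4 + 4.6 × 2.5 + 5.5 × 0.88
      = 46.2 + 11.5 + 4.84 = 62.5 mm.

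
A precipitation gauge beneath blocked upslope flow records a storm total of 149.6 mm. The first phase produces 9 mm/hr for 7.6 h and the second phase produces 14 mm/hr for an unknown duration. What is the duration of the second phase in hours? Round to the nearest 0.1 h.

Known phases: 9 × 7.6 = 68.4 mm.
Remaining depth = 149.6 − 68.4 = 81.2 mm.
Duration = 81.2 / 14 = 5.8 h.

duration ≈ 5.8 h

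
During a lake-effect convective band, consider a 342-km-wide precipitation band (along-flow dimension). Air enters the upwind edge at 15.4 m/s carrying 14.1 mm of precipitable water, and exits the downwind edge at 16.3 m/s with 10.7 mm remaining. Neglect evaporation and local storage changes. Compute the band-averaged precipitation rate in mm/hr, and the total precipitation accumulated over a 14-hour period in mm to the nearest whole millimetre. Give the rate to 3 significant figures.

Column moisture flux per unit crosswind length is F = V × PW.
Inflow: F_in = 15.4 × 14.1 = 217.14 mm·m/s
Outflow: F_out = 16.3 × 10.7 = 174.41 mm·m/s
Steady-state rate R = (F_in − F_out)/L = (217.14 − 174.41) / 342000 m = 1.249e-04 mm/s.
R = 1.249e-04 × 3600 = 0.450 mm/hr.
Over 14 h: total = 0.450 × 14 = 6.3 ≈ 6 mm.

R ≈ 0.450 mm/hr; total ≈ 6 mm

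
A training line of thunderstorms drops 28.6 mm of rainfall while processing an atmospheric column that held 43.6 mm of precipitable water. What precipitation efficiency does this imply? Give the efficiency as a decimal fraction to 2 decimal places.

ε = rainfall / PW = 28.6 / 43.6 = 0.66.

ε ≈ 0.66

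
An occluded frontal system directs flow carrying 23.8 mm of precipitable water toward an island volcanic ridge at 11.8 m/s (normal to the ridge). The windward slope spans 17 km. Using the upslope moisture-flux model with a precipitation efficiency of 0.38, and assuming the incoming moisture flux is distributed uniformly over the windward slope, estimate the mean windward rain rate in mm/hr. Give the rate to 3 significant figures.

R ≈ 22.6 mm/hr

Incoming column moisture flux per unit ridge length: F = V × PW = 11.8 × 23.8 = 280.84 mm·m/s.
Spread over the 17 km slope with efficiency ε = 0.38: R = ε·F/W = 0.38 × 280.84 / 17000 m = 6.278e-03 mm/s.
R = 6.278e-03 × 3600 = 22.6 mm/hr.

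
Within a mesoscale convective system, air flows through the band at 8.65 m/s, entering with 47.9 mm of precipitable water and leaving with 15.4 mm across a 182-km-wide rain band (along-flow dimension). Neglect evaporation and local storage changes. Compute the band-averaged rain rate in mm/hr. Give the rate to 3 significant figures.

R ≈ 5.56 mm/hr

Column moisture flux per unit crosswind length is F = V × PW.
Inflow: F_in = 8.65 × 47.9 = 414.335 mm·m/s
Outflow: F_out = 8.65 × 15.4 = 133.21 mm·m/s
Steady-state rate R = (F_in − F_out)/L = (414.335 − 133.21) / 182000 m = 1.545e-03 mm/s.
R = 1.545e-03 × 3600 = 5.56 mm/hr.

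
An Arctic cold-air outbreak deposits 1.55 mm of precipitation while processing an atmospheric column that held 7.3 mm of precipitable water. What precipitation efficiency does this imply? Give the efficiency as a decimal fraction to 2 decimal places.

ε ≈ 0.21

ε = precipitation / PW = 1.55 / 7.3 = 0.21.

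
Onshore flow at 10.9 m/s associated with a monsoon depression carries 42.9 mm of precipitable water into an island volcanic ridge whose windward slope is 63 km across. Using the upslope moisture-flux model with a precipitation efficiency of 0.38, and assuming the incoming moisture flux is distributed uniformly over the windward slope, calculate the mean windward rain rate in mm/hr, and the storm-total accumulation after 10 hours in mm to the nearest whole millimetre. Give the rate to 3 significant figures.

R ≈ 10.2 mm/hr; total ≈ 102 mm

Incoming column moisture flux per unit ridge length: F = V × PW = 10.9 × 42.9 = 467.61 mm·m/s.
Spread over the 63 km slope with efficiency ε = 0.38: R = ε·F/W = 0.38 × 467.61 / 63000 m = 2.821e-03 mm/s.
R = 2.821e-03 × 3600 = 10.2 mm/hr.
Over 10 h: total = 10.2 × 10 = 102 mm.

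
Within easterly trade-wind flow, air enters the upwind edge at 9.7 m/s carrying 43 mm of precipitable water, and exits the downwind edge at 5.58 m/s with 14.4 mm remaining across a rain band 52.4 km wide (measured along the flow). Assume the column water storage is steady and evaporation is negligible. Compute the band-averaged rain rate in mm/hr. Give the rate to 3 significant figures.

R ≈ 23.1 mm/hr

Column moisture flux per unit crosswind length is F = V × PW.
Inflow: F_in = 9.7 × 43 = 417.1 mm·m/s
Outflow: F_out = 5.58 × 14.4 = 80.352 mm·m/s
Steady-state rate R = (F_in − F_out)/L = (417.1 − 80.352) / 52400 m = 6.426e-03 mm/s.
R = 6.426e-03 × 3600 = 23.1 mm/hr.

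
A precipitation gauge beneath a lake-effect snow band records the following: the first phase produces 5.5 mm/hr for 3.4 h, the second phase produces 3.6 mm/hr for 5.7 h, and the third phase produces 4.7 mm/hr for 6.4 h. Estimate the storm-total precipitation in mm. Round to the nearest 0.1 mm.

Total = Σ Rᵢ Δtᵢ = 5.5 × 3.4 + 3.6 × 5.7 + 4.7 × 6.4
      = 18.7 + 20.52 + 30.08 = 69.3 mm.

total ≈ 69.3 mm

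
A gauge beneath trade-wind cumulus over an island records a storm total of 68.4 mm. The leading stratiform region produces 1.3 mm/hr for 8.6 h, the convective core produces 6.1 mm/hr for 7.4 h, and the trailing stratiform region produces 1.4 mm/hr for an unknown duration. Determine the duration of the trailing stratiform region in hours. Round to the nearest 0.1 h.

Known phases: 1.3 × 8.6 + 6.1 × 7.4 = 11.18 + 45.14 = 56.32 mm.
Remaining depth = 68.4 − 56.32 = 12.08 mm.
Duration = 12.08 / 1.4 = 8.6 h.

duration ≈ 8.6 h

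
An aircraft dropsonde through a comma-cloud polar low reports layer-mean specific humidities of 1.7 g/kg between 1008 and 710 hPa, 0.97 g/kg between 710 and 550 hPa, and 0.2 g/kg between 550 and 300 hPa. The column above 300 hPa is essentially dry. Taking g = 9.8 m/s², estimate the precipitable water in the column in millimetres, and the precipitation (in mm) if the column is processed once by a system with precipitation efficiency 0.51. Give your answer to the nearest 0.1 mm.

PW ≈ 7.3 mm; precipitation ≈ 3.7 mm

Precipitable water is the column-integrated vapour mass per unit area: PW = (1/g) Σ q̄ Δp, with q in kg/kg and Δp in Pa (1 kg/m² of water = 1 mm).
Layer 1008–710 hPa: Δp = 298 hPa = 29800 Pa, q̄ = 0.0017 kg/kg → 0.0017 × 29800 / 9.8 = 5.17 mm
Layer 710–550 hPa: Δp = 160 hPa = 16000 Pa, q̄ = 0.00097 kg/kg → 0.00097 × 16000 / 9.8 = 1.58 mm
Layer 550–300 hPa: Δp = 250 hPa = 25000 Pa, q̄ = 0.0002 kg/kg → 0.0002 × 25000 / 9.8 = 0.51 mm
PW = 5.17 + 1.58 + 0.51 = 7.26 ≈ 7.3 mm.
Precipitation = ε × PW = 0.51 × 7.3 = 3.7 mm.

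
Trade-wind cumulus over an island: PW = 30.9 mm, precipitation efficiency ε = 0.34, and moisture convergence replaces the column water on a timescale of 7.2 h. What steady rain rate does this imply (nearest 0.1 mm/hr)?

Each overturning extracts ε × PW = 0.34 × 30.9 = 10.506 mm.
Rate = ε·PW / τ = 10.506 / 7.2 h = 1.5 mm/hr.

R ≈ 1.5 mm/hr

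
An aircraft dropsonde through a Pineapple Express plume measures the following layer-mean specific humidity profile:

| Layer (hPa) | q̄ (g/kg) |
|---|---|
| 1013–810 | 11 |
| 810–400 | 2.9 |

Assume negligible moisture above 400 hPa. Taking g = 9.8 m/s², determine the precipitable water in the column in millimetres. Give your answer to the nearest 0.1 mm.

PW ≈ 34.9 mm

Precipitable water is the column-integrated vapour mass per unit area: PW = (1/g) Σ q̄ Δp, with q in kg/kg and Δp in Pa (1 kg/m² of water = 1 mm).
Layer 1013–810 hPa: Δp = 203 hPa = 20300 Pa, q̄ = 0.011 kg/kg → 0.011 × 20300 / 9.8 = 22.79 mm
Layer 810–400 hPa: Δp = 410 hPa = 41000 Pa, q̄ = 0.0029 kg/kg → 0.0029 × 41000 / 9.8 = 12.13 mm
PW = 22.79 + 12.13 = 34.92 ≈ 34.9 mm.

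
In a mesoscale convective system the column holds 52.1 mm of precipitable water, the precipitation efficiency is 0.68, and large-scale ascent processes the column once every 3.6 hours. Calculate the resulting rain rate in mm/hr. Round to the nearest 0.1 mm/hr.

Each overturning extracts ε × PW = 0.68 × 52.1 = 35.428 mm.
Rate = ε·PW / τ = 35.428 / 3.6 h = 9.8 mm/hr.

R ≈ 9.8 mm/hr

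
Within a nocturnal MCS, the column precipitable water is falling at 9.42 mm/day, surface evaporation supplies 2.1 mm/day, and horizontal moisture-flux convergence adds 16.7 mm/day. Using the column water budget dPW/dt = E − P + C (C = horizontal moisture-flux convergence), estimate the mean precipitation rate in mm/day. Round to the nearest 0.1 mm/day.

dPW/dt = -9.42 mm/day.
P = E + C − dPW/dt = 2.1 + (16.7) − (-9.42) = 28.2 mm/day.

P ≈ 28.2 mm/day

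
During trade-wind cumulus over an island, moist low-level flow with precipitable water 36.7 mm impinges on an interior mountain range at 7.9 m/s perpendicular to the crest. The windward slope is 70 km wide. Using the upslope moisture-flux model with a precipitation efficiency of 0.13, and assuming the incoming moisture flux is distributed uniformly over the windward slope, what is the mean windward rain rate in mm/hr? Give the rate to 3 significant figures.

Incoming column moisture flux per unit ridge length: F = V × PW = 7.9 × 36.7 = 289.93 mm·m/s.
Spread over the 70 km slope with efficiency ε = 0.13: R = ε·F/W = 0.13 × 289.93 / 70000 m = 5.384e-04 mm/s.
R = 5.384e-04 × 3600 = 1.94 mm/hr.

R ≈ 1.94 mm/hr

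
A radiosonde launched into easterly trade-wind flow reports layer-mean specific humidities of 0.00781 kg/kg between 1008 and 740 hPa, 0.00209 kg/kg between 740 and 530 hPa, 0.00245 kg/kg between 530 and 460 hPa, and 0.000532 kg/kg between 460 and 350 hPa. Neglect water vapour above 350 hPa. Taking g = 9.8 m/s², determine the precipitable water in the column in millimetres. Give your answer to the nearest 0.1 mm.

PW ≈ 28.2 mm

Precipitable water is the column-integrated vapour mass per unit area: PW = (1/g) Σ q̄ Δp, with q in kg/kg and Δp in Pa (1 kg/m² of water = 1 mm).
Layer 1008–740 hPa: Δp = 268 hPa = 26800 Pa, q̄ = 0.00781 kg/kg → 0.00781 × 26800 / 9.8 = 21.36 mm
Layer 740–530 hPa: Δp = 210 hPa = 21000 Pa, q̄ = 0.00209 kg/kg → 0.00209 × 21000 / 9.8 = 4.48 mm
Layer 530–460 hPa: Δp = 70 hPa = 7000 Pa, q̄ = 0.00245 kg/kg → 0.00245 × 7000 / 9.8 = 1.75 mm
Layer 460–350 hPa: Δp = 110 hPa = 11000 Pa, q̄ = 0.000532 kg/kg → 0.000532 × 11000 / 9.8 = 0.60 mm
PW = 21.36 + 4.48 + 1.75 + 0.60 = 28.19 ≈ 28.2 mm.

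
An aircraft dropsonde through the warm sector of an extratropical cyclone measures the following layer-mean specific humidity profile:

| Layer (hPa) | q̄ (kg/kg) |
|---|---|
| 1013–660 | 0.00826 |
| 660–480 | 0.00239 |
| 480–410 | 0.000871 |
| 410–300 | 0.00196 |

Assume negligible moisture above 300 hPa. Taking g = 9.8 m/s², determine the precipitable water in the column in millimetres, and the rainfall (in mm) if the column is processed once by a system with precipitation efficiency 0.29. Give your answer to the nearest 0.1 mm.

Precipitable water is the column-integrated vapour mass per unit area: PW = (1/g) Σ q̄ Δp, with q in kg/kg and Δp in Pa (1 kg/m² of water = 1 mm).
Layer 1013–660 hPa: Δp = 353 hPa = 35300 Pa, q̄ = 0.00826 kg/kg → 0.00826 × 35300 / 9.8 = 29.75 mm
Layer 660–480 hPa: Δp = 180 hPa = 18000 Pa, q̄ = 0.00239 kg/kg → 0.00239 × 18000 / 9.8 = 4.39 mm
Layer 480–410 hPa: Δp = 70 hPa = 7000 Pa, q̄ = 0.000871 kg/kg → 0.000871 × 7000 / 9.8 = 0.62 mm
Layer 410–300 hPa: Δp = 110 hPa = 11000 Pa, q̄ = 0.00196 kg/kg → 0.00196 × 11000 / 9.8 = 2.20 mm
PW = 29.75 + 4.39 + 0.62 + 2.20 = 36.96 ≈ 37.0 mm.
Rainfall = ε × PW = 0.29 × 37.0 = 10.7 mm.

PW ≈ 37.0 mm; rainfall ≈ 10.7 mm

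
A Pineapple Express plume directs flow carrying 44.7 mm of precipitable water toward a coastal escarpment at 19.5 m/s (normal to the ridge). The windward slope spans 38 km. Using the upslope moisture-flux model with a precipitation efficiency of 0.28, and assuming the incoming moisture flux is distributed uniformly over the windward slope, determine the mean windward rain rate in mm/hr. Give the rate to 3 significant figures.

R ≈ 23.1 mm/hr

Incoming column moisture flux per unit ridge length: F = V × PW = 19.5 × 44.7 = 871.65 mm·m/s.
Spread over the 38 km slope with efficiency ε = 0.28: R = ε·F/W = 0.28 × 871.65 / 38000 m = 6.423e-03 mm/s.
R = 6.423e-03 × 3600 = 23.1 mm/hr.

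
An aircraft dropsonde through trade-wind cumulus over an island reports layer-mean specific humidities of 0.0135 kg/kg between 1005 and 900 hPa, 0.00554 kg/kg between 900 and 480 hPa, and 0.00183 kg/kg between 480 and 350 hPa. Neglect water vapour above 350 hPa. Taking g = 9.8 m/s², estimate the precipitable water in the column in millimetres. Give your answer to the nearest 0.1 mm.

Precipitable water is the column-integrated vapour mass per unit area: PW = (1/g) Σ q̄ Δp, with q in kg/kg and Δp in Pa (1 kg/m² of water = 1 mm).
Layer 1005–900 hPa: Δp = 105 hPa = 10500 Pa, q̄ = 0.0135 kg/kg → 0.0135 × 10500 / 9.8 = 14.46 mm
Layer 900–480 hPa: Δp = 420 hPa = 42000 Pa, q̄ = 0.00554 kg/kg → 0.00554 × 42000 / 9.8 = 23.74 mm
Layer 480–350 hPa: Δp = 130 hPa = 13000 Pa, q̄ = 0.00183 kg/kg → 0.00183 × 13000 / 9.8 = 2.43 mm
PW = 14.46 + 23.74 + 2.43 = 40.63 ≈ 40.6 mm.

PW ≈ 40.6 mm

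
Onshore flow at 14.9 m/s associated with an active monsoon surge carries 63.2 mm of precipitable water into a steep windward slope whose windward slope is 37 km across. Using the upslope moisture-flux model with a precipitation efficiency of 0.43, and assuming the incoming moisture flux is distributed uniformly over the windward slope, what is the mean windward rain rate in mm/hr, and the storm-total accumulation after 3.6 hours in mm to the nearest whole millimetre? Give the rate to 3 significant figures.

Incoming column moisture flux per unit ridge length: F = V × PW = 14.9 × 63.2 = 941.68 mm·m/s.
Spread over the 37 km slope with efficiency ε = 0.43: R = ε·F/W = 0.43 × 941.68 / 37000 m = 1.094e-02 mm/s.
R = 1.094e-02 × 3600 = 39.4 mm/hr.
Over 3.6 h: total = 39.4 × 3.6 = 141.84 ≈ 142 mm.

R ≈ 39.4 mm/hr; total ≈ 142 mm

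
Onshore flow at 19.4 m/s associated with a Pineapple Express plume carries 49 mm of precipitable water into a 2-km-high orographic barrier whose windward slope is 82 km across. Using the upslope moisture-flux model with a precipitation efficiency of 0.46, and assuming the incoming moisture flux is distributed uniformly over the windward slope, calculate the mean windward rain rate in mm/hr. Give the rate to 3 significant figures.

Incoming column moisture flux per unit ridge length: F = V × PW = 19.4 × 49 = 950.6 mm·m/s.
Spread over the 82 km slope with efficiency ε = 0.46: R = ε·F/W = 0.46 × 950.6 / 82000 m = 5.333e-03 mm/s.
R = 5.333e-03 × 3600 = 19.2 mm/hr.

R ≈ 19.2 mm/hr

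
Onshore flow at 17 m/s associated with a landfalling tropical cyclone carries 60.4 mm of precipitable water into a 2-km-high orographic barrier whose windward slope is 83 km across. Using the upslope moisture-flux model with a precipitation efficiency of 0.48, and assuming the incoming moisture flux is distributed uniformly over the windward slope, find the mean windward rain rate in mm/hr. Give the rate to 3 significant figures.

R ≈ 21.4 mm/hr

Incoming column moisture flux per unit ridge length: F = V × PW = 17 × 60.4 = 1026.8 mm·m/s.
Spread over the 83 km slope with efficiency ε = 0.48: R = ε·F/W = 0.48 × 1026.8 / 83000 m = 5.938e-03 mm/s.
R = 5.938e-03 × 3600 = 21.4 mm/hr.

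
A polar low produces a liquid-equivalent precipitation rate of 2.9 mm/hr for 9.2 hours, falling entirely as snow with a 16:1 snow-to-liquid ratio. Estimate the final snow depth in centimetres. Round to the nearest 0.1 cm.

snow depth ≈ 42.7 cm

Liquid-equivalent depth = 2.9 × 9.2 = 26.68 mm.
Snow depth = 26.68 mm × 16 = 426.88 mm = 42.7 cm.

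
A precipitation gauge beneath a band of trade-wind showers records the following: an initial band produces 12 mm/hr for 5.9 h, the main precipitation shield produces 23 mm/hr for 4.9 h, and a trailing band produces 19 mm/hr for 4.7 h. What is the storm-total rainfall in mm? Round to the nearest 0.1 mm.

total ≈ 272.8 mm

Total = Σ Rᵢ Δtᵢ = 12 × 5.9 + 23 × 4.9 + 19 × 4.7
      = 70.8 + 112.7 + 89.3 = 272.8 mm.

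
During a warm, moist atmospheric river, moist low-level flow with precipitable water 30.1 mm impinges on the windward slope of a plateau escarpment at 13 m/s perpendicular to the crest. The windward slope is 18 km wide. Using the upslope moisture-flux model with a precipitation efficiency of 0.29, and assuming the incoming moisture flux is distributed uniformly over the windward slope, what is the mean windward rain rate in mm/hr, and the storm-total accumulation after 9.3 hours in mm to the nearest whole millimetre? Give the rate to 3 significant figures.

Incoming column moisture flux per unit ridge length: F = V × PW = 13 × 30.1 = 391.3 mm·m/s.
Spread over the 18 km slope with efficiency ε = 0.29: R = ε·F/W = 0.29 × 391.3 / 18000 m = 6.304e-03 mm/s.
R = 6.304e-03 × 3600 = 22.7 mm/hr.
Over 9.3 h: total = 22.7 × 9.3 = 211.11 ≈ 211 mm.

R ≈ 22.7 mm/hr; total ≈ 211 mm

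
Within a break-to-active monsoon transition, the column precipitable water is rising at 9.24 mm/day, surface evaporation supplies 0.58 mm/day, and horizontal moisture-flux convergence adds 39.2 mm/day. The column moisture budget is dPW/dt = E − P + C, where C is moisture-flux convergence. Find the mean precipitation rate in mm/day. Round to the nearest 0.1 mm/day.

dPW/dt = +9.24 mm/day.
P = E + C − dPW/dt = 0.58 + (39.2) − (+9.24) = 30.5 mm/day.

P ≈ 30.5 mm/day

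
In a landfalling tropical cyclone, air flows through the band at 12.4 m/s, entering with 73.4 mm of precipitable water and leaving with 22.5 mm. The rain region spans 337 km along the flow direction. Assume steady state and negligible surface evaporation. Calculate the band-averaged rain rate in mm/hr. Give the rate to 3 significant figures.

R ≈ 6.74 mm/hr

Column moisture flux per unit crosswind length is F = V × PW.
Inflow: F_in = 12.4 × 73.4 = 910.16 mm·m/s
Outflow: F_out = 12.4 × 22.5 = 279 mm·m/s
Steady-state rate R = (F_in − F_out)/L = (910.16 − 279) / 337000 m = 1.873e-03 mm/s.
R = 1.873e-03 × 3600 = 6.74 mm/hr.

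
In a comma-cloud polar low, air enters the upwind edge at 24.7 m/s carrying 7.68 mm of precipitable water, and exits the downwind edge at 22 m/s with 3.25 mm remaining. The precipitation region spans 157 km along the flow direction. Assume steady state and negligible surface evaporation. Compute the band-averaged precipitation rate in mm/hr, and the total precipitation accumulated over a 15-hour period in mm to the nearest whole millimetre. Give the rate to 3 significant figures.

R ≈ 2.71 mm/hr; total ≈ 41 mm

Column moisture flux per unit crosswind length is F = V × PW.
Inflow: F_in = 24.7 × 7.68 = 189.696 mm·m/s
Outflow: F_out = 22 × 3.25 = 71.5 mm·m/s
Steady-state rate R = (F_in − F_out)/L = (189.696 − 71.5) / 157000 m = 7.528e-04 mm/s.
R = 7.528e-04 × 3600 = 2.71 mm/hr.
Over 15 h: total = 2.71 × 15 = 40.65 ≈ 41 mm.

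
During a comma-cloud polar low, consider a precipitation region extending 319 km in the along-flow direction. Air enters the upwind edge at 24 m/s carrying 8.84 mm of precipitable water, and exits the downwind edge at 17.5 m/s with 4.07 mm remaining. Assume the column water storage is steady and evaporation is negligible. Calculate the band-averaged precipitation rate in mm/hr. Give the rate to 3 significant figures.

Column moisture flux per unit crosswind length is F = V × PW.
Inflow: F_in = 24 × 8.84 = 212.16 mm·m/s
Outflow: F_out = 17.5 × 4.07 = 71.225 mm·m/s
Steady-state rate R = (F_in − F_out)/L = (212.16 − 71.225) / 319000 m = 4.418e-04 mm/s.
R = 4.418e-04 × 3600 = 1.59 mm/hr.

R ≈ 1.59 mm/hr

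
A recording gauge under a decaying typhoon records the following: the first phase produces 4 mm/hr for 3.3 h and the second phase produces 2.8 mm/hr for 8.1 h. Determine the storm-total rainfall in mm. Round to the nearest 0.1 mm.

total ≈ 35.9 mm

Total = Σ Rᵢ Δtᵢ = 4 × 3.3 + 2.8 × 8.1
      = 13.2 + 22.68 = 35.9 mm.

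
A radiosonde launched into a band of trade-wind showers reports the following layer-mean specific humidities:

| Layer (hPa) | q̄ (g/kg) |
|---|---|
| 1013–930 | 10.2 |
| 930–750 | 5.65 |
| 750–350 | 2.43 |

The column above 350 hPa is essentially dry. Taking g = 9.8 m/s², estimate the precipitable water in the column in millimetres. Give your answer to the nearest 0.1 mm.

Precipitable water is the column-integrated vapour mass per unit area: PW = (1/g) Σ q̄ Δp, with q in kg/kg and Δp in Pa (1 kg/m² of water = 1 mm).
Layer 1013–930 hPa: Δp = 83 hPa = 8300 Pa, q̄ = 0.0102 kg/kg → 0.0102 × 8300 / 9.8 = 8.64 mm
Layer 930–750 hPa: Δp = 180 hPa = 18000 Pa, q̄ = 0.00565 kg/kg → 0.00565 × 18000 / 9.8 = 10.38 mm
Layer 750–350 hPa: Δp = 400 hPa = 40000 Pa, q̄ = 0.00243 kg/kg → 0.00243 × 40000 / 9.8 = 9.92 mm
PW = 8.64 + 10.38 + 9.92 = 28.94 ≈ 28.9 mm.

PW ≈ 28.9 mm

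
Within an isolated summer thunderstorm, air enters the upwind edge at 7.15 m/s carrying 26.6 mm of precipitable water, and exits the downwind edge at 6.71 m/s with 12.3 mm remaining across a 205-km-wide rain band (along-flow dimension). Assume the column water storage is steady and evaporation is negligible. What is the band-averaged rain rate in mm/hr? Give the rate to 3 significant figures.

Column moisture flux per unit crosswind length is F = V × PW.
Inflow: F_in = 7.15 × 26.6 = 190.19 mm·m/s
Outflow: F_out = 6.71 × 12.3 = 82.533 mm·m/s
Steady-state rate R = (F_in − F_out)/L = (190.19 − 82.533) / 205000 m = 5.252e-04 mm/s.
R = 5.252e-04 × 3600 = 1.89 mm/hr.

R ≈ 1.89 mm/hr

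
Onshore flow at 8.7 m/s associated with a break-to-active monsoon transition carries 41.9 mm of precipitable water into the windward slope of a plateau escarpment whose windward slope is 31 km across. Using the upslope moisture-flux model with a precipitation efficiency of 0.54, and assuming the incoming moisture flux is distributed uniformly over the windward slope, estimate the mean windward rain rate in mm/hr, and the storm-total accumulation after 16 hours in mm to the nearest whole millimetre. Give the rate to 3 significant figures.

Incoming column moisture flux per unit ridge length: F = V × PW = 8.7 × 41.9 = 364.53 mm·m/s.
Spread over the 31 km slope with efficiency ε = 0.54: R = ε·F/W = 0.54 × 364.53 / 31000 m = 6.350e-03 mm/s.
R = 6.350e-03 × 3600 = 22.9 mm/hr.
Over 16 h: total = 22.9 × 16 = 366.4 ≈ 366 mm.

R ≈ 22.9 mm/hr; total ≈ 366 mm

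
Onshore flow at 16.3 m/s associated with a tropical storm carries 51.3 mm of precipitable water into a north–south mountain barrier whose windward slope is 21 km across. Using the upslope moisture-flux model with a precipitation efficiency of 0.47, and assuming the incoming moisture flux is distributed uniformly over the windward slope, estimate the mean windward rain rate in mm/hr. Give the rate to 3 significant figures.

R ≈ 67.4 mm/hr

Incoming column moisture flux per unit ridge length: F = V × PW = 16.3 × 51.3 = 836.19 mm·m/s.
Spread over the 21 km slope with efficiency ε = 0.47: R = ε·F/W = 0.47 × 836.19 / 21000 m = 1.871e-02 mm/s.
R = 1.871e-02 × 3600 = 67.4 mm/hr.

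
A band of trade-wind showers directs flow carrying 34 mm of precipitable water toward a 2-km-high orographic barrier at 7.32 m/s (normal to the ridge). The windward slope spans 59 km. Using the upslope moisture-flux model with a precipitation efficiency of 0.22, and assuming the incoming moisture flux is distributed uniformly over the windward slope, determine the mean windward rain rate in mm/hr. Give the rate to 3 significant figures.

Incoming column moisture flux per unit ridge length: F = V × PW = 7.32 × 34 = 248.88 mm·m/s.
Spread over the 59 km slope with efficiency ε = 0.22: R = ε·F/W = 0.22 × 248.88 / 59000 m = 9.280e-04 mm/s.
R = 9.280e-04 × 3600 = 3.34 mm/hr.

R ≈ 3.34 mm/hr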